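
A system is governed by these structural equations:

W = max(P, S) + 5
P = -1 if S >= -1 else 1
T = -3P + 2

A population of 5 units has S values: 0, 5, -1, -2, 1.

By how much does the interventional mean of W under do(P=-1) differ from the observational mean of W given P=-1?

-0.45

Every unit gets P=-1 under the intervention. W values become 5, 10, 4, 4, 6; E[W|do(P=-1)] = 5.8.
Observing P=-1 restricts to units where P's equation naturally yields -1: S ∈ {0, 5, -1, 1}. In that subpopulation W = 5, 10, 4, 6, mean 6.25.
Difference = 5.8 − 6.25 = -0.45.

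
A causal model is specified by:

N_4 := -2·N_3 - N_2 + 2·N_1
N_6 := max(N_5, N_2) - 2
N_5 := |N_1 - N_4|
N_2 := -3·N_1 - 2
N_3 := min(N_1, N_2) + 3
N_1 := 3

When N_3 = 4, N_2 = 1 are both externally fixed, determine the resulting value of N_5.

Setting N_3 = 4, N_2 = 1 by intervention discards those variables' equations.
N_4 = -2·N_3 - N_2 + 2·N_1  [with N_3=4, N_2=1, N_1=3]  = -3
N_5 = |N_1 - N_4|  [with N_1=3, N_4=-3]  = 6

6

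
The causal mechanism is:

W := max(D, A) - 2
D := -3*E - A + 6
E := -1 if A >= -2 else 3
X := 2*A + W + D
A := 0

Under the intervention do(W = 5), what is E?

The intervention breaks the incoming arrows to W: W := max(D, A) - 2 no longer applies, and W = 5.
Since E is not a descendant of the intervened variable, it is unaffected.
E = -1 if A >= -2 else 3  [with A=0]  = -1

-1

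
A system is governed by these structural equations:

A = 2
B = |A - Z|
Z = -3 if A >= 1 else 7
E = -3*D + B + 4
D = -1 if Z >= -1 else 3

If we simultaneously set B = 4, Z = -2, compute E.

-1

The joint intervention fixes B = 4, Z = -2, removing each variable's own equation.
D = -1 if Z >= -1 else 3  [with Z=-2]  = 3
E = -3*D + B + 4  [with D=3, B=4]  = -1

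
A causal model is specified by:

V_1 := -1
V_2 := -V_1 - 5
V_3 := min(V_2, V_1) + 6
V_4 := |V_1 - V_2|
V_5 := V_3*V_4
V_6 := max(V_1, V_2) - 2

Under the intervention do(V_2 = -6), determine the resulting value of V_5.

0

do(V_2=-6) replaces the equation V_2 := -V_1 - 5 with the constant V_2 = -6.
V_3 = min(V_2, V_1) + 6  [with V_2=-6, V_1=-1]  = 0
V_4 = |V_1 - V_2|  [with V_1=-1, V_2=-6]  = 5
V_5 = V_3*V_4  [with V_3=0, V_4=5]  = 0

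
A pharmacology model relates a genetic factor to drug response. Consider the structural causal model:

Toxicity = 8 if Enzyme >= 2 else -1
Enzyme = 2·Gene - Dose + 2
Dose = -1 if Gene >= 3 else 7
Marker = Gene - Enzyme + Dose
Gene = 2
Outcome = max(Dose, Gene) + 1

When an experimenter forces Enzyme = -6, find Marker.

The intervention breaks the incoming arrows to Enzyme: Enzyme = 2·Gene - Dose + 2 no longer applies, and Enzyme = -6.
Dose = -1 if Gene >= 3 else 7  [with Gene=2]  = 7
Marker = Gene - Enzyme + Dose  [with Gene=2, Enzyme=-6, Dose=7]  = 15

15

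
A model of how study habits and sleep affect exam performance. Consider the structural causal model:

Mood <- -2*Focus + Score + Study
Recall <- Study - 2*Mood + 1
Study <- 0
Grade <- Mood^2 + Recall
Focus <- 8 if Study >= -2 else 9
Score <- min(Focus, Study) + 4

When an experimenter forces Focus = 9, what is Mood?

Under do(Focus=9), the mechanism Focus <- 8 if Study >= -2 else 9 is discarded; Focus is fixed at 9.
Score = min(Focus, Study) + 4  [with Focus=9, Study=0]  = 4
Mood = -2*Focus + Score + Study  [with Focus=9, Score=4, Study=0]  = -14

-14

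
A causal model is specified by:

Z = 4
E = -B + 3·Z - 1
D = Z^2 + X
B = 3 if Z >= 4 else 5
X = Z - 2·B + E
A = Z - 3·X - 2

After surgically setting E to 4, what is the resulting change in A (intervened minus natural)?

12

do(E=4) replaces the equation E = -B + 3·Z - 1 with the constant E = 4.
B = 3 if Z >= 4 else 5  [with Z=4]  = 3
X = Z - 2·B + E  [with Z=4, B=3, E=4]  = 2
A = Z - 3·X - 2  [with Z=4, X=2]  = -4
Without intervention: B = 3 if Z >= 4 else 5  [with Z=4]  = 3; E = -B + 3·Z - 1  [with B=3, Z=4]  = 8; X = Z - 2·B + E  [with Z=4, B=3, E=8]  = 6; A = Z - 3·X - 2  [with Z=4, X=6]  = -16.
Change = -4 − (-16) = 12.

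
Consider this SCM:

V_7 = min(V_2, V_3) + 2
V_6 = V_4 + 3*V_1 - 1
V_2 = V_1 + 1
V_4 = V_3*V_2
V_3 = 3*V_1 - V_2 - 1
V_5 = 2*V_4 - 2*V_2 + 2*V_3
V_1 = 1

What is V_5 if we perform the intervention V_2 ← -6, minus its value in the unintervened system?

-64

do(V_2=-6) replaces the equation V_2 = V_1 + 1 with the constant V_2 = -6.
V_3 = 3*V_1 - V_2 - 1  [with V_1=1, V_2=-6]  = 8
V_4 = V_3*V_2  [with V_3=8, V_2=-6]  = -48
V_5 = 2*V_4 - 2*V_2 + 2*V_3  [with V_4=-48, V_2=-6, V_3=8]  = -68
Without intervention: V_2 = V_1 + 1  [with V_1=1]  = 2; V_3 = 3*V_1 - V_2 - 1  [with V_1=1, V_2=2]  = 0; V_4 = V_3*V_2  [with V_3=0, V_2=2]  = 0; V_5 = 2*V_4 - 2*V_2 + 2*V_3  [with V_4=0, V_2=2, V_3=0]  = -4.
Change = -68 − (-4) = -64.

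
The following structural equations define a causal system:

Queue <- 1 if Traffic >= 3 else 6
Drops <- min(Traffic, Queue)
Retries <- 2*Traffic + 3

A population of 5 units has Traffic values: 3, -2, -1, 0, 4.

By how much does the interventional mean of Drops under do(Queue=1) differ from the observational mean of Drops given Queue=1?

-1.2

do(Queue=1) breaks Queue's dependence on Traffic. With Queue=1 fixed, Drops across the units is 1, -2, -1, 0, 1, mean -0.2.
E[Drops|Queue=1] averages over only the 2 units with Queue=1 (Traffic = 3, 4): Drops = 1, 1, mean 1.
Difference = -0.2 − 1 = -1.2.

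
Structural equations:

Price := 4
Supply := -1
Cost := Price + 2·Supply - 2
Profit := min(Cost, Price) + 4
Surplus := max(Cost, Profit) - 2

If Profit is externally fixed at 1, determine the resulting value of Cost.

0

Under do(Profit=1), the mechanism Profit := min(Cost, Price) + 4 is discarded; Profit is fixed at 1.
Since Cost is not a descendant of the intervened variable, it is unaffected.
Cost = Price + 2·Supply - 2  [with Price=4, Supply=-1]  = 0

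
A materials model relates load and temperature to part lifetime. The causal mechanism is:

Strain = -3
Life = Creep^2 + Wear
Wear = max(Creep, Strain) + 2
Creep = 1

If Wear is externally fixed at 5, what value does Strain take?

Under do(Wear=5), the mechanism Wear = max(Creep, Strain) + 2 is discarded; Wear is fixed at 5.
Strain is not downstream of the intervention, so its value is determined by the original equations.

-3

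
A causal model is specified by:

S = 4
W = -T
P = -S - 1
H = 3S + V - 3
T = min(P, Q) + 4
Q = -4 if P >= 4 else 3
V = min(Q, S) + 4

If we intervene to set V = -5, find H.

4

Intervening sets V = -5 and removes its equation (V = min(Q, S) + 4).
H = 3S + V - 3  [with S=4, V=-5]  = 4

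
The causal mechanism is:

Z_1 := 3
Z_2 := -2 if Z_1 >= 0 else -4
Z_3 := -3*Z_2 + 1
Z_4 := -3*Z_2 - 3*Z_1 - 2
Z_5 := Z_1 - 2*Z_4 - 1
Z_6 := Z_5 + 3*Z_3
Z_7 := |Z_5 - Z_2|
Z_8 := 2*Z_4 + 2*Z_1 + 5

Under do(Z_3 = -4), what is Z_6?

0

The intervention breaks the incoming arrows to Z_3: Z_3 := -3*Z_2 + 1 no longer applies, and Z_3 = -4.
Z_2 = -2 if Z_1 >= 0 else -4  [with Z_1=3]  = -2
Z_4 = -3*Z_2 - 3*Z_1 - 2  [with Z_2=-2, Z_1=3]  = -5
Z_5 = Z_1 - 2*Z_4 - 1  [with Z_1=3, Z_4=-5]  = 12
Z_6 = Z_5 + 3*Z_3  [with Z_5=12, Z_3=-4]  = 0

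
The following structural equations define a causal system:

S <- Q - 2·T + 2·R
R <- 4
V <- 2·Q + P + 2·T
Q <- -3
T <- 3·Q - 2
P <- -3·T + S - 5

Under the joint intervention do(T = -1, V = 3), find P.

5

The joint intervention fixes T = -1, V = 3, removing each variable's own equation.
S = Q - 2·T + 2·R  [with Q=-3, T=-1, R=4]  = 7
P = -3·T + S - 5  [with T=-1, S=7]  = 5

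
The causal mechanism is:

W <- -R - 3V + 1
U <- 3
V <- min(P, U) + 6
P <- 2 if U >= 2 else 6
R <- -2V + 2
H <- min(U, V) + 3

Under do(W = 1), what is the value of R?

-14

do(W=1) replaces the equation W <- -R - 3V + 1 with the constant W = 1.
No directed path runs from W to R, so R keeps its natural value.
P = 2 if U >= 2 else 6  [with U=3]  = 2
V = min(P, U) + 6  [with P=2, U=3]  = 8
R = -2V + 2  [with V=8]  = -14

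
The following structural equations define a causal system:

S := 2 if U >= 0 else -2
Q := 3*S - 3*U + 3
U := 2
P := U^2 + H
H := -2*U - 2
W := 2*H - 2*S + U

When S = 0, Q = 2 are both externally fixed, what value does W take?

Setting S = 0, Q = 2 by intervention discards those variables' equations.
H = -2*U - 2  [with U=2]  = -6
W = 2*H - 2*S + U  [with H=-6, S=0, U=2]  = -10

-10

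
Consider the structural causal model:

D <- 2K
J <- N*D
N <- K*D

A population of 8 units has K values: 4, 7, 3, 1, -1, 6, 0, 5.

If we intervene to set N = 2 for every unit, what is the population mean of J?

12.5

Every unit gets N=2 under the intervention. J values become 16, 28, 12, 4, -4, 24, 0, 20; E[J|do(N=2)] = 12.5.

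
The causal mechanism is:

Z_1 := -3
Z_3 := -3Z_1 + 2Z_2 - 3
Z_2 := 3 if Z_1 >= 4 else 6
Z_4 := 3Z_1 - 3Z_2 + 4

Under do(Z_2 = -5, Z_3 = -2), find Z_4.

Setting Z_2 = -5, Z_3 = -2 by intervention discards those variables' equations.
Z_4 = 3Z_1 - 3Z_2 + 4  [with Z_1=-3, Z_2=-5]  = 10

10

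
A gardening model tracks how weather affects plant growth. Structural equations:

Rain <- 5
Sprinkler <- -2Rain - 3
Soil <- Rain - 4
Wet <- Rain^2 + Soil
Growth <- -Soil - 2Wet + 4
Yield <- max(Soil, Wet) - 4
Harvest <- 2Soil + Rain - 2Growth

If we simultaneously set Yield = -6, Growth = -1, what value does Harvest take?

Setting Yield = -6, Growth = -1 by intervention discards those variables' equations.
Soil = Rain - 4  [with Rain=5]  = 1
Harvest = 2Soil + Rain - 2Growth  [with Soil=1, Rain=5, Growth=-1]  = 9

9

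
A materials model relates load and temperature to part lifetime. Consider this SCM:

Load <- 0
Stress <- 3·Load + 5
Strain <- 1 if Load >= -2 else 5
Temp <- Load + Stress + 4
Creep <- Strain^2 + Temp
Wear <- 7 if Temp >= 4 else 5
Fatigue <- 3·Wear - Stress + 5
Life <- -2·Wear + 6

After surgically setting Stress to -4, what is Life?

do(Stress=-4) replaces the equation Stress <- 3·Load + 5 with the constant Stress = -4.
Temp = Load + Stress + 4  [with Load=0, Stress=-4]  = 0
Wear = 7 if Temp >= 4 else 5  [with Temp=0]  = 5
Life = -2·Wear + 6  [with Wear=5]  = -4

-4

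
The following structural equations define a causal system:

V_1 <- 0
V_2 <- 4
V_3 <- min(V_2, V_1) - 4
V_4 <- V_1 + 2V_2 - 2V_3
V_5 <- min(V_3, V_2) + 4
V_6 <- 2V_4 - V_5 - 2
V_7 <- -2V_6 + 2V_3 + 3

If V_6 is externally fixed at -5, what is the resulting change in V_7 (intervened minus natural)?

70

Intervening sets V_6 = -5 and removes its equation (V_6 <- 2V_4 - V_5 - 2).
V_3 = min(V_2, V_1) - 4  [with V_2=4, V_1=0]  = -4
V_7 = -2V_6 + 2V_3 + 3  [with V_6=-5, V_3=-4]  = 5
Without intervention: V_3 = min(V_2, V_1) - 4  [with V_2=4, V_1=0]  = -4; V_4 = V_1 + 2V_2 - 2V_3  [with V_1=0, V_2=4, V_3=-4]  = 16; V_5 = min(V_3, V_2) + 4  [with V_3=-4, V_2=4]  = 0; V_6 = 2V_4 - V_5 - 2  [with V_4=16, V_5=0]  = 30; V_7 = -2V_6 + 2V_3 + 3  [with V_6=30, V_3=-4]  = -65.
Change = 5 − (-65) = 70.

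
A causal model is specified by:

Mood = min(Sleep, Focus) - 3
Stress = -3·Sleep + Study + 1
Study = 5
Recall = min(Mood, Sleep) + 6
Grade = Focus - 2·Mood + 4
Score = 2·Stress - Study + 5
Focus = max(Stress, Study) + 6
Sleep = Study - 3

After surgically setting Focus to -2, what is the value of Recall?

1

The intervention breaks the incoming arrows to Focus: Focus = max(Stress, Study) + 6 no longer applies, and Focus = -2.
Sleep = Study - 3  [with Study=5]  = 2
Mood = min(Sleep, Focus) - 3  [with Sleep=2, Focus=-2]  = -5
Recall = min(Mood, Sleep) + 6  [with Mood=-5, Sleep=2]  = 1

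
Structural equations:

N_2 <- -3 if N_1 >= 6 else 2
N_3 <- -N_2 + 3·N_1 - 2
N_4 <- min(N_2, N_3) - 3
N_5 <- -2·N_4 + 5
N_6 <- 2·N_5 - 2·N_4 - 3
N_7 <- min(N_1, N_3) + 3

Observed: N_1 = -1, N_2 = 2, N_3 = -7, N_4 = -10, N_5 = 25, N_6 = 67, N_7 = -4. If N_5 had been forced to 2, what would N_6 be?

The intervention breaks the incoming arrows to N_5: N_5 <- -2·N_4 + 5 no longer applies, and N_5 = 2.
N_2 = -3 if N_1 >= 6 else 2  [with N_1=-1]  = 2
N_3 = -N_2 + 3·N_1 - 2  [with N_2=2, N_1=-1]  = -7
N_4 = min(N_2, N_3) - 3  [with N_2=2, N_3=-7]  = -10
N_6 = 2·N_5 - 2·N_4 - 3  [with N_5=2, N_4=-10]  = 21

21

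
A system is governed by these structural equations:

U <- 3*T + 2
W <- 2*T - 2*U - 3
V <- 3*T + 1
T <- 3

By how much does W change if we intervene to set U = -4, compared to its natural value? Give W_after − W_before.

The intervention breaks the incoming arrows to U: U <- 3*T + 2 no longer applies, and U = -4.
W = 2*T - 2*U - 3  [with T=3, U=-4]  = 11
Without intervention: U = 3*T + 2  [with T=3]  = 11; W = 2*T - 2*U - 3  [with T=3, U=11]  = -19.
Change = 11 − (-19) = 30.

30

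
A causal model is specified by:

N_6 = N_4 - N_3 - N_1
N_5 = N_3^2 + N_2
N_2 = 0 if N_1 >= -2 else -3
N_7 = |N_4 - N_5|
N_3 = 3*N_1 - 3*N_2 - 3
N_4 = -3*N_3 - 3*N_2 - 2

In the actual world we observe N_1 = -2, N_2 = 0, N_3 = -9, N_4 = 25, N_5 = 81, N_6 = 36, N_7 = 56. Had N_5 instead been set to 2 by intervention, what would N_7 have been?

Under do(N_5=2), the mechanism N_5 = N_3^2 + N_2 is discarded; N_5 is fixed at 2.
N_2 = 0 if N_1 >= -2 else -3  [with N_1=-2]  = 0
N_3 = 3*N_1 - 3*N_2 - 3  [with N_1=-2, N_2=0]  = -9
N_4 = -3*N_3 - 3*N_2 - 2  [with N_3=-9, N_2=0]  = 25
N_7 = |N_4 - N_5|  [with N_4=25, N_5=2]  = 23

23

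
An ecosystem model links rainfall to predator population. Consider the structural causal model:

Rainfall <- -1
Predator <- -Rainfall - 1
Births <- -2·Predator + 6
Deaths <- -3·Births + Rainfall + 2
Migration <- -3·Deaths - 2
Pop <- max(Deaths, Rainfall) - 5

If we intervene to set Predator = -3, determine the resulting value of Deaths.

-35

Under do(Predator=-3), the mechanism Predator <- -Rainfall - 1 is discarded; Predator is fixed at -3.
Births = -2·Predator + 6  [with Predator=-3]  = 12
Deaths = -3·Births + Rainfall + 2  [with Births=12, Rainfall=-1]  = -35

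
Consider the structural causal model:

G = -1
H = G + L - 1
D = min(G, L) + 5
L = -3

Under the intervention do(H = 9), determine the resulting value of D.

2

Under do(H=9), the mechanism H = G + L - 1 is discarded; H is fixed at 9.
Since D is not a descendant of the intervened variable, it is unaffected.
D = min(G, L) + 5  [with G=-1, L=-3]  = 2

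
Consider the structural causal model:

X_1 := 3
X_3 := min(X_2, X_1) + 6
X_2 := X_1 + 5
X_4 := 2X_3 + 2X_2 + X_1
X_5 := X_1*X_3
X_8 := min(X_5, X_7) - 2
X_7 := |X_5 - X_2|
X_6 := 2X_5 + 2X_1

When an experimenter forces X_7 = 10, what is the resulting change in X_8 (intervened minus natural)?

-9

do(X_7=10) replaces the equation X_7 := |X_5 - X_2| with the constant X_7 = 10.
X_2 = X_1 + 5  [with X_1=3]  = 8
X_3 = min(X_2, X_1) + 6  [with X_2=8, X_1=3]  = 9
X_5 = X_1*X_3  [with X_1=3, X_3=9]  = 27
X_8 = min(X_5, X_7) - 2  [with X_5=27, X_7=10]  = 8
Without intervention: X_2 = X_1 + 5  [with X_1=3]  = 8; X_3 = min(X_2, X_1) + 6  [with X_2=8, X_1=3]  = 9; X_5 = X_1*X_3  [with X_1=3, X_3=9]  = 27; X_7 = |X_5 - X_2|  [with X_5=27, X_2=8]  = 19; X_8 = min(X_5, X_7) - 2  [with X_5=27, X_7=19]  = 17.
Change = 8 − 17 = -9.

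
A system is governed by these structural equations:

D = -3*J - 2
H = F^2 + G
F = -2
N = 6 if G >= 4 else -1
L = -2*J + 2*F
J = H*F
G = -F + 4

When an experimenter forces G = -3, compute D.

4

Under do(G=-3), the mechanism G = -F + 4 is discarded; G is fixed at -3.
H = F^2 + G  [with F=-2, G=-3]  = 1
J = H*F  [with H=1, F=-2]  = -2
D = -3*J - 2  [with J=-2]  = 4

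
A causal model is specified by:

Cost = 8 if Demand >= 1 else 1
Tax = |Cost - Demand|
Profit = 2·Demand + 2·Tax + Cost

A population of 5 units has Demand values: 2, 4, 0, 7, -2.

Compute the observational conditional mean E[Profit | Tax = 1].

Conditioning on Tax=1 selects the 2 unit(s) with Demand ∈ {0, 7}. Their Profit values: 3, 24. Mean = 13.5.

13.5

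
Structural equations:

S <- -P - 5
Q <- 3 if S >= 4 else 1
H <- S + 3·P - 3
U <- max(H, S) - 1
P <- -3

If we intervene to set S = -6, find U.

do(S=-6) replaces the equation S <- -P - 5 with the constant S = -6.
H = S + 3·P - 3  [with S=-6, P=-3]  = -18
U = max(H, S) - 1  [with H=-18, S=-6]  = -7

-7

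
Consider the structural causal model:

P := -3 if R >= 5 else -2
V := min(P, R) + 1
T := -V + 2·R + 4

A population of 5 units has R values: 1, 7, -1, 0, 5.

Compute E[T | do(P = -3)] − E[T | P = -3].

Under do(P=-3), P's equation is replaced by P=-3 for every unit. Per-unit T: 8, 20, 4, 6, 16. Mean = 10.8.
E[T|P=-3] averages over only the 2 units with P=-3 (R = 7, 5): T = 20, 16, mean 18.
Difference = 10.8 − 18 = -7.2.

-7.2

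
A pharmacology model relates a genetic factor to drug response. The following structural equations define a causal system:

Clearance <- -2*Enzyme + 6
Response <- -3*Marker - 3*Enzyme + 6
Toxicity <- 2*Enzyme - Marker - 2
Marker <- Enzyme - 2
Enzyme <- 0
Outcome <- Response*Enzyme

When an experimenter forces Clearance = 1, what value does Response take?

12

do(Clearance=1) replaces the equation Clearance <- -2*Enzyme + 6 with the constant Clearance = 1.
Response is not downstream of the intervention, so its value is determined by the original equations.
Marker = Enzyme - 2  [with Enzyme=0]  = -2
Response = -3*Marker - 3*Enzyme + 6  [with Marker=-2, Enzyme=0]  = 12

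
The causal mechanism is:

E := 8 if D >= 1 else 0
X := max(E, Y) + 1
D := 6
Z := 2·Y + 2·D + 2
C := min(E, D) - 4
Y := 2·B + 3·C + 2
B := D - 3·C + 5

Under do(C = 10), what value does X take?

9

The intervention breaks the incoming arrows to C: C := min(E, D) - 4 no longer applies, and C = 10.
E = 8 if D >= 1 else 0  [with D=6]  = 8
B = D - 3·C + 5  [with D=6, C=10]  = -19
Y = 2·B + 3·C + 2  [with B=-19, C=10]  = -6
X = max(E, Y) + 1  [with E=8, Y=-6]  = 9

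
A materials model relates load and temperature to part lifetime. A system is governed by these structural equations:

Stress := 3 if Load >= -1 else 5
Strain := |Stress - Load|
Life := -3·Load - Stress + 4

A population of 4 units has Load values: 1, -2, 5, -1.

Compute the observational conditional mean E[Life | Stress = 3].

Observing Stress=3 restricts to units where Stress's equation naturally yields 3: Load ∈ {1, 5, -1}. In that subpopulation Life = -2, -14, 4, mean -4.

-4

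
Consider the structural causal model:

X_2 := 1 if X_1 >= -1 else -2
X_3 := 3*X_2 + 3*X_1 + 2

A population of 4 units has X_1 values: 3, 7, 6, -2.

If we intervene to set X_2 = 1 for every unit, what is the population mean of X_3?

15.5

Every unit gets X_2=1 under the intervention. X_3 values become 14, 26, 23, -1; E[X_3|do(X_2=1)] = 15.5.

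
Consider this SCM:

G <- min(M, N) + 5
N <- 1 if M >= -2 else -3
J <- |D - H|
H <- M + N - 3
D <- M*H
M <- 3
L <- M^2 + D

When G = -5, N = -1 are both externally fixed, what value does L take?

Under do(G = -5, N = -1), each intervened variable's structural equation is replaced by its fixed value.
H = M + N - 3  [with M=3, N=-1]  = -1
D = M*H  [with M=3, H=-1]  = -3
L = M^2 + D  [with M=3, D=-3]  = 6

6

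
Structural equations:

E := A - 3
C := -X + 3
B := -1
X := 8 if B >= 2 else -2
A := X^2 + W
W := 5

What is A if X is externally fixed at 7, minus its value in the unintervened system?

The intervention breaks the incoming arrows to X: X := 8 if B >= 2 else -2 no longer applies, and X = 7.
A = X^2 + W  [with X=7, W=5]  = 54
Without intervention: X = 8 if B >= 2 else -2  [with B=-1]  = -2; A = X^2 + W  [with X=-2, W=5]  = 9.
Change = 54 − 9 = 45.

45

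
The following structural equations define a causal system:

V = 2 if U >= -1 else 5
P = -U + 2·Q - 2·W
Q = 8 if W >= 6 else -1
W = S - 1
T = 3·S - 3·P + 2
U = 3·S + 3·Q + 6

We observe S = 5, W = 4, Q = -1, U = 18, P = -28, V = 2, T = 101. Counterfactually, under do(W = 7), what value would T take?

Under do(W=7), the mechanism W = S - 1 is discarded; W is fixed at 7.
Q = 8 if W >= 6 else -1  [with W=7]  = 8
U = 3·S + 3·Q + 6  [with S=5, Q=8]  = 45
P = -U + 2·Q - 2·W  [with U=45, Q=8, W=7]  = -43
T = 3·S - 3·P + 2  [with S=5, P=-43]  = 146

146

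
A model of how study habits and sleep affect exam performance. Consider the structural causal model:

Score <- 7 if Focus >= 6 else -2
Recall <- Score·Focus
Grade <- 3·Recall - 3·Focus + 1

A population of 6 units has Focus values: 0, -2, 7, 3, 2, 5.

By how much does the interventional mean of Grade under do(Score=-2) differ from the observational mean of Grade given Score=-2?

-8.1

Under do(Score=-2), Score's equation is replaced by Score=-2 for every unit. Per-unit Grade: 1, 19, -62, -26, -17, -44. Mean = -21.5.
Conditioning on Score=-2 selects the 5 unit(s) with Focus ∈ {0, -2, 3, 2, 5}. Their Grade values: 1, 19, -26, -17, -44. Mean = -13.4.
Difference = -21.5 − (-13.4) = -8.1.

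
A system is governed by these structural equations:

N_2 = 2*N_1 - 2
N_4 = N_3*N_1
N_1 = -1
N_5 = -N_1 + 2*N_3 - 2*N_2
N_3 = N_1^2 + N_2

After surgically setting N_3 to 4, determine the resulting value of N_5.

do(N_3=4) replaces the equation N_3 = N_1^2 + N_2 with the constant N_3 = 4.
N_2 = 2*N_1 - 2  [with N_1=-1]  = -4
N_5 = -N_1 + 2*N_3 - 2*N_2  [with N_1=-1, N_3=4, N_2=-4]  = 17

17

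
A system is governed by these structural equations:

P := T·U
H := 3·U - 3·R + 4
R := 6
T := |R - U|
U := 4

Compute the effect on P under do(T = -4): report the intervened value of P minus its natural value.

do(T=-4) replaces the equation T := |R - U| with the constant T = -4.
P = T·U  [with T=-4, U=4]  = -16
Without intervention: T = |R - U|  [with R=6, U=4]  = 2; P = T·U  [with T=2, U=4]  = 8.
Change = -16 − 8 = -24.

-24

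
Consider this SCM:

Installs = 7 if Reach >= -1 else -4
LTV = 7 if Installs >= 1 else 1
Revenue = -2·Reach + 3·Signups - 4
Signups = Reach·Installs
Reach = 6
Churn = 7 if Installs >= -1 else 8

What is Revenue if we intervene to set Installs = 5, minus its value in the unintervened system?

-36

do(Installs=5) replaces the equation Installs = 7 if Reach >= -1 else -4 with the constant Installs = 5.
Signups = Reach·Installs  [with Reach=6, Installs=5]  = 30
Revenue = -2·Reach + 3·Signups - 4  [with Reach=6, Signups=30]  = 74
Without intervention: Installs = 7 if Reach >= -1 else -4  [with Reach=6]  = 7; Signups = Reach·Installs  [with Reach=6, Installs=7]  = 42; Revenue = -2·Reach + 3·Signups - 4  [with Reach=6, Signups=42]  = 110.
Change = 74 − 110 = -36.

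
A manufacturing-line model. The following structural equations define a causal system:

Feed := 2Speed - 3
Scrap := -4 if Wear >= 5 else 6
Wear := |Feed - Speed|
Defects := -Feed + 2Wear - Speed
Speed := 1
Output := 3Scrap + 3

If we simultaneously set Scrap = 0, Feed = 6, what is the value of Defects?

Setting Scrap = 0, Feed = 6 by intervention discards those variables' equations.
Wear = |Feed - Speed|  [with Feed=6, Speed=1]  = 5
Defects = -Feed + 2Wear - Speed  [with Feed=6, Wear=5, Speed=1]  = 3

3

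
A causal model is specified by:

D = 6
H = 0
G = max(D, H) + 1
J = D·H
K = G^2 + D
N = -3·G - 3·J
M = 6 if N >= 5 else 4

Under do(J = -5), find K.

Intervening sets J = -5 and removes its equation (J = D·H).
No directed path runs from J to K, so K keeps its natural value.
G = max(D, H) + 1  [with D=6, H=0]  = 7
K = G^2 + D  [with G=7, D=6]  = 55

55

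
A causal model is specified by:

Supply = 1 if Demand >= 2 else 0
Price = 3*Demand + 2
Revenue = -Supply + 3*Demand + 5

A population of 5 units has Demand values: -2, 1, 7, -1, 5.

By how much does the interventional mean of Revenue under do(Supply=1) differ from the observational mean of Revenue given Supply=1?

-12

The intervention sets Supply=1 in all 5 units regardless of Demand. Recomputing Revenue per unit gives -2, 7, 25, 1, 19; average 10.
E[Revenue|Supply=1] averages over only the 2 units with Supply=1 (Demand = 7, 5): Revenue = 25, 19, mean 22.
Difference = 10 − 22 = -12.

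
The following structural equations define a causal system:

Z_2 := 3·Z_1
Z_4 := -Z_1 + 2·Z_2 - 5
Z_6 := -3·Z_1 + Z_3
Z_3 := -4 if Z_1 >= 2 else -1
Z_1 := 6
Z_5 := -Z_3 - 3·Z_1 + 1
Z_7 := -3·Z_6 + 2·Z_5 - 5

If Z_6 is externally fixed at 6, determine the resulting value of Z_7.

Intervening sets Z_6 = 6 and removes its equation (Z_6 := -3·Z_1 + Z_3).
Z_3 = -4 if Z_1 >= 2 else -1  [with Z_1=6]  = -4
Z_5 = -Z_3 - 3·Z_1 + 1  [with Z_3=-4, Z_1=6]  = -13
Z_7 = -3·Z_6 + 2·Z_5 - 5  [with Z_6=6, Z_5=-13]  = -49

-49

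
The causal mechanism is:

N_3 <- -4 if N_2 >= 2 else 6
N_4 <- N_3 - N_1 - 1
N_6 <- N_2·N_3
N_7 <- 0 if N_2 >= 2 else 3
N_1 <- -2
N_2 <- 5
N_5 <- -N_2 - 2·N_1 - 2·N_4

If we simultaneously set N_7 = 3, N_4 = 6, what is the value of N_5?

Under do(N_7 = 3, N_4 = 6), each intervened variable's structural equation is replaced by its fixed value.
N_5 = -N_2 - 2·N_1 - 2·N_4  [with N_2=5, N_1=-2, N_4=6]  = -13

-13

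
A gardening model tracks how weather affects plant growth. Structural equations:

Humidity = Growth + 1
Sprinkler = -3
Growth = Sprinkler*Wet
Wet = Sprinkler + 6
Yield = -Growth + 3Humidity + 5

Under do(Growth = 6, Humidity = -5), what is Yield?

-16

Setting Growth = 6, Humidity = -5 by intervention discards those variables' equations.
Yield = -Growth + 3Humidity + 5  [with Growth=6, Humidity=-5]  = -16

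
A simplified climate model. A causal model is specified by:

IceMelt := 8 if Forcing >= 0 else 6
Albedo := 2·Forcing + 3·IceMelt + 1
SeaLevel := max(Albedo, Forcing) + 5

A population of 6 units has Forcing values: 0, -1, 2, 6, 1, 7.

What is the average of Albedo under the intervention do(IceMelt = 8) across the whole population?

Every unit gets IceMelt=8 under the intervention. Albedo values become 25, 23, 29, 37, 27, 39; E[Albedo|do(IceMelt=8)] = 30.

30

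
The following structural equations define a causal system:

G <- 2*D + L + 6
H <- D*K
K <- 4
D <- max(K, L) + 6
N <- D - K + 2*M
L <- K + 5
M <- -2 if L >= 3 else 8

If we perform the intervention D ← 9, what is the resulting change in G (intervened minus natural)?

The intervention breaks the incoming arrows to D: D <- max(K, L) + 6 no longer applies, and D = 9.
L = K + 5  [with K=4]  = 9
G = 2*D + L + 6  [with D=9, L=9]  = 33
Without intervention: L = K + 5  [with K=4]  = 9; D = max(K, L) + 6  [with K=4, L=9]  = 15; G = 2*D + L + 6  [with D=15, L=9]  = 45.
Change = 33 − 45 = -12.

-12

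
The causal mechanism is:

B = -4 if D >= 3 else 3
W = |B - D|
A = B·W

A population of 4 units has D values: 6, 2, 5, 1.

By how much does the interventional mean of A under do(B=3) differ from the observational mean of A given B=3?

1.5

The intervention sets B=3 in all 4 units regardless of D. Recomputing A per unit gives 9, 3, 6, 6; average 6.
E[A|B=3] averages over only the 2 units with B=3 (D = 2, 1): A = 3, 6, mean 4.5.
Difference = 6 − 4.5 = 1.5.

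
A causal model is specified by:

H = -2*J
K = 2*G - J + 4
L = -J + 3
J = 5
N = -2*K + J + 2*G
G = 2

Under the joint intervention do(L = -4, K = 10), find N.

-11

The joint intervention fixes L = -4, K = 10, removing each variable's own equation.
N = -2*K + J + 2*G  [with K=10, J=5, G=2]  = -11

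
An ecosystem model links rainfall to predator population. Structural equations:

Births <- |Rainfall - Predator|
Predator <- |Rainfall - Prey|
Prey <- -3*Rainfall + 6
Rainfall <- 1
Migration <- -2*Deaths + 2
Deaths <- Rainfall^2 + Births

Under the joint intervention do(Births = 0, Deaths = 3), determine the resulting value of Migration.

The joint intervention fixes Births = 0, Deaths = 3, removing each variable's own equation.
Migration = -2*Deaths + 2  [with Deaths=3]  = -4

-4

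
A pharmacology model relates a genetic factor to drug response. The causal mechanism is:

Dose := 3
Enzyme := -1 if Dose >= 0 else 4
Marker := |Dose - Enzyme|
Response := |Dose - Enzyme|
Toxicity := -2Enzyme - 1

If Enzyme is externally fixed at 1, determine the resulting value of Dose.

3

Under do(Enzyme=1), the mechanism Enzyme := -1 if Dose >= 0 else 4 is discarded; Enzyme is fixed at 1.
Dose is not downstream of the intervention, so its value is determined by the original equations.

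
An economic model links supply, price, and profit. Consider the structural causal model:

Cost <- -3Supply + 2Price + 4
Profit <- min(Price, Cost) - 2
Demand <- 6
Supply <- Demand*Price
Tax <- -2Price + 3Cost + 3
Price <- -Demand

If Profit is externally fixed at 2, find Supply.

-36

do(Profit=2) replaces the equation Profit <- min(Price, Cost) - 2 with the constant Profit = 2.
Supply is not downstream of the intervention, so its value is determined by the original equations.
Price = -Demand  [with Demand=6]  = -6
Supply = Demand*Price  [with Demand=6, Price=-6]  = -36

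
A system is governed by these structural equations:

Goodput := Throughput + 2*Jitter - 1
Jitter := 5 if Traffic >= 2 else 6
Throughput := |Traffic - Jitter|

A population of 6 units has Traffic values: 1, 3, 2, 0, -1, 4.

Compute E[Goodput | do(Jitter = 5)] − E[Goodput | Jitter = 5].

Under do(Jitter=5), Jitter's equation is replaced by Jitter=5 for every unit. Per-unit Goodput: 13, 11, 12, 14, 15, 10. Mean = 12.5.
E[Goodput|Jitter=5] averages over only the 3 units with Jitter=5 (Traffic = 3, 2, 4): Goodput = 11, 12, 10, mean 11.
Difference = 12.5 − 11 = 1.5.

1.5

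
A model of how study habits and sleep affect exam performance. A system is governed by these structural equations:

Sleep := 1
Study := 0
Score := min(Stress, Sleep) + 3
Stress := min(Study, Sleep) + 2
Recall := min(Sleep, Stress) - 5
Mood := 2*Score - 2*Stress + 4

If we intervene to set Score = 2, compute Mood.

Intervening sets Score = 2 and removes its equation (Score := min(Stress, Sleep) + 3).
Stress = min(Study, Sleep) + 2  [with Study=0, Sleep=1]  = 2
Mood = 2*Score - 2*Stress + 4  [with Score=2, Stress=2]  = 4

4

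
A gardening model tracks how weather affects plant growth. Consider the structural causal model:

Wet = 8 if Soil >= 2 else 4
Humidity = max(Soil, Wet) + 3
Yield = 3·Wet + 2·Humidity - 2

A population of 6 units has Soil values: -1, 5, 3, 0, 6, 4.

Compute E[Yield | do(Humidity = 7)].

32

Under do(Humidity=7), Humidity's equation is replaced by Humidity=7 for every unit. Per-unit Yield: 24, 36, 36, 24, 36, 36. Mean = 32.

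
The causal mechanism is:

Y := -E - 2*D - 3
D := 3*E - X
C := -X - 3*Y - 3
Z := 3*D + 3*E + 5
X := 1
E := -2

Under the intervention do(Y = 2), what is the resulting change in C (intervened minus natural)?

33

Under do(Y=2), the mechanism Y := -E - 2*D - 3 is discarded; Y is fixed at 2.
C = -X - 3*Y - 3  [with X=1, Y=2]  = -10
Without intervention: D = 3*E - X  [with E=-2, X=1]  = -7; Y = -E - 2*D - 3  [with E=-2, D=-7]  = 13; C = -X - 3*Y - 3  [with X=1, Y=13]  = -43.
Change = -10 − (-43) = 33.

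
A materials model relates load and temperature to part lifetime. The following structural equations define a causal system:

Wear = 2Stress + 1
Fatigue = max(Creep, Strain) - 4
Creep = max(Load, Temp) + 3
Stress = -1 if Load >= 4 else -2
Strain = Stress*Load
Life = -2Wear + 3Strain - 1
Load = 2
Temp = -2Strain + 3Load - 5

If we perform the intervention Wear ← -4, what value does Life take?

-5

Intervening sets Wear = -4 and removes its equation (Wear = 2Stress + 1).
Stress = -1 if Load >= 4 else -2  [with Load=2]  = -2
Strain = Stress*Load  [with Stress=-2, Load=2]  = -4
Life = -2Wear + 3Strain - 1  [with Wear=-4, Strain=-4]  = -5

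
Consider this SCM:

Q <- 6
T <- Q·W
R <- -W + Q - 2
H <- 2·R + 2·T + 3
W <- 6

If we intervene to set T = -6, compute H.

do(T=-6) replaces the equation T <- Q·W with the constant T = -6.
R = -W + Q - 2  [with W=6, Q=6]  = -2
H = 2·R + 2·T + 3  [with R=-2, T=-6]  = -13

-13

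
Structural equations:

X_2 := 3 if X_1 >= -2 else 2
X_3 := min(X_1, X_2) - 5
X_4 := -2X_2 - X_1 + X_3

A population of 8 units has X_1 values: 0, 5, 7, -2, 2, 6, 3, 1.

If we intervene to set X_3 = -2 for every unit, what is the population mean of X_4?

Every unit gets X_3=-2 under the intervention. X_4 values become -8, -13, -15, -6, -10, -14, -11, -9; E[X_4|do(X_3=-2)] = -10.75.

-10.75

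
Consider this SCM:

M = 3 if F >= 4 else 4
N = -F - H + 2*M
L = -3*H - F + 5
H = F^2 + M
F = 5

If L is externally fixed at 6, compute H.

do(L=6) replaces the equation L = -3*H - F + 5 with the constant L = 6.
H is not downstream of the intervention, so its value is determined by the original equations.
M = 3 if F >= 4 else 4  [with F=5]  = 3
H = F^2 + M  [with F=5, M=3]  = 28

28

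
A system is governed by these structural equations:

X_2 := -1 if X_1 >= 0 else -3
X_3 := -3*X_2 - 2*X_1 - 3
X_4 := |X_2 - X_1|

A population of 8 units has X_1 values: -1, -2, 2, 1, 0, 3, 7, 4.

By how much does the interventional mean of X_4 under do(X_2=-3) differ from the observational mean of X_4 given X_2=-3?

3.25

The intervention sets X_2=-3 in all 8 units regardless of X_1. Recomputing X_4 per unit gives 2, 1, 5, 4, 3, 6, 10, 7; average 4.75.
E[X_4|X_2=-3] averages over only the 2 units with X_2=-3 (X_1 = -1, -2): X_4 = 2, 1, mean 1.5.
Difference = 4.75 − 1.5 = 3.25.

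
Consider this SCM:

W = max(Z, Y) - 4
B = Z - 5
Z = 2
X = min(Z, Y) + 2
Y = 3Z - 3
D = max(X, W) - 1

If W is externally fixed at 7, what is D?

do(W=7) replaces the equation W = max(Z, Y) - 4 with the constant W = 7.
Y = 3Z - 3  [with Z=2]  = 3
X = min(Z, Y) + 2  [with Z=2, Y=3]  = 4
D = max(X, W) - 1  [with X=4, W=7]  = 6

6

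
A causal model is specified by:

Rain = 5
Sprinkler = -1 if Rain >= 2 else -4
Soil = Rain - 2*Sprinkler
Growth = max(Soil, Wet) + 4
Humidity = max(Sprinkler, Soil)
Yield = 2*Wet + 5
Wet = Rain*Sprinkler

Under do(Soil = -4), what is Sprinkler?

Under do(Soil=-4), the mechanism Soil = Rain - 2*Sprinkler is discarded; Soil is fixed at -4.
Since Sprinkler is not a descendant of the intervened variable, it is unaffected.
Sprinkler = -1 if Rain >= 2 else -4  [with Rain=5]  = -1

-1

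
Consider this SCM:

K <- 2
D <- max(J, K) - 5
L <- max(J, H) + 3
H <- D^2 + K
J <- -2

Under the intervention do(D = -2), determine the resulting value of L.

do(D=-2) replaces the equation D <- max(J, K) - 5 with the constant D = -2.
H = D^2 + K  [with D=-2, K=2]  = 6
L = max(J, H) + 3  [with J=-2, H=6]  = 9

9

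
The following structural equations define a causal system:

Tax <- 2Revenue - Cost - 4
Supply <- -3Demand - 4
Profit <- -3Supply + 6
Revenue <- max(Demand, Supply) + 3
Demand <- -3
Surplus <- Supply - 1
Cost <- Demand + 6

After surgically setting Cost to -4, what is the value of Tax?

16

do(Cost=-4) replaces the equation Cost <- Demand + 6 with the constant Cost = -4.
Supply = -3Demand - 4  [with Demand=-3]  = 5
Revenue = max(Demand, Supply) + 3  [with Demand=-3, Supply=5]  = 8
Tax = 2Revenue - Cost - 4  [with Revenue=8, Cost=-4]  = 16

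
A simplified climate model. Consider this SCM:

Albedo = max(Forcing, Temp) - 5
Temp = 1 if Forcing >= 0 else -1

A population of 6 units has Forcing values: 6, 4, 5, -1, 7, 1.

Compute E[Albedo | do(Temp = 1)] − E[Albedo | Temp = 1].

-0.6

Under do(Temp=1), Temp's equation is replaced by Temp=1 for every unit. Per-unit Albedo: 1, -1, 0, -4, 2, -4. Mean = -1.
Observing Temp=1 restricts to units where Temp's equation naturally yields 1: Forcing ∈ {6, 4, 5, 7, 1}. In that subpopulation Albedo = 1, -1, 0, 2, -4, mean -0.4.
Difference = -1 − (-0.4) = -0.6.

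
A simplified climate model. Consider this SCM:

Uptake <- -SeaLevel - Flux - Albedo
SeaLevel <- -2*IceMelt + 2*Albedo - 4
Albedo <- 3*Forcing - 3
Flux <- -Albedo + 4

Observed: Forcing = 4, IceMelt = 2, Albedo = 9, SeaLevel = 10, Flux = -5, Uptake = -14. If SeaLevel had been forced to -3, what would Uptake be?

-1

Under do(SeaLevel=-3), the mechanism SeaLevel <- -2*IceMelt + 2*Albedo - 4 is discarded; SeaLevel is fixed at -3.
Albedo = 3*Forcing - 3  [with Forcing=4]  = 9
Flux = -Albedo + 4  [with Albedo=9]  = -5
Uptake = -SeaLevel - Flux - Albedo  [with SeaLevel=-3, Flux=-5, Albedo=9]  = -1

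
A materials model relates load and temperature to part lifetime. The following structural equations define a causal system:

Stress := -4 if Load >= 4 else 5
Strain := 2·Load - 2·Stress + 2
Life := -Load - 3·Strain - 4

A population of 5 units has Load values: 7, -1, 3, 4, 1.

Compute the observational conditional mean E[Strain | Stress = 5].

-6

Conditioning on Stress=5 selects the 3 unit(s) with Load ∈ {-1, 3, 1}. Their Strain values: -10, -2, -6. Mean = -6.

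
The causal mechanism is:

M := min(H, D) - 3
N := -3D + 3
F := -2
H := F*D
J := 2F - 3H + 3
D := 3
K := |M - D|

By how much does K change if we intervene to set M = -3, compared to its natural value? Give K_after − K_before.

Intervening sets M = -3 and removes its equation (M := min(H, D) - 3).
K = |M - D|  [with M=-3, D=3]  = 6
Without intervention: H = F*D  [with F=-2, D=3]  = -6; M = min(H, D) - 3  [with H=-6, D=3]  = -9; K = |M - D|  [with M=-9, D=3]  = 12.
Change = 6 − 12 = -6.

-6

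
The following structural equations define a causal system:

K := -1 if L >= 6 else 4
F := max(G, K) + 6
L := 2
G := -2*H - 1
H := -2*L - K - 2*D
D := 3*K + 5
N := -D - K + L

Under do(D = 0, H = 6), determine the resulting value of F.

Under do(D = 0, H = 6), each intervened variable's structural equation is replaced by its fixed value.
K = -1 if L >= 6 else 4  [with L=2]  = 4
G = -2*H - 1  [with H=6]  = -13
F = max(G, K) + 6  [with G=-13, K=4]  = 10

10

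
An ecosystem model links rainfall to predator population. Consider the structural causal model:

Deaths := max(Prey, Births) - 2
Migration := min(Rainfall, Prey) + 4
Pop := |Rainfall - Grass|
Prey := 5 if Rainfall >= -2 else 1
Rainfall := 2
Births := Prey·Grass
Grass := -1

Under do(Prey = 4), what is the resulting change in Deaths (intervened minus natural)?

-1

do(Prey=4) replaces the equation Prey := 5 if Rainfall >= -2 else 1 with the constant Prey = 4.
Births = Prey·Grass  [with Prey=4, Grass=-1]  = -4
Deaths = max(Prey, Births) - 2  [with Prey=4, Births=-4]  = 2
Without intervention: Prey = 5 if Rainfall >= -2 else 1  [with Rainfall=2]  = 5; Births = Prey·Grass  [with Prey=5, Grass=-1]  = -5; Deaths = max(Prey, Births) - 2  [with Prey=5, Births=-5]  = 3.
Change = 2 − 3 = -1.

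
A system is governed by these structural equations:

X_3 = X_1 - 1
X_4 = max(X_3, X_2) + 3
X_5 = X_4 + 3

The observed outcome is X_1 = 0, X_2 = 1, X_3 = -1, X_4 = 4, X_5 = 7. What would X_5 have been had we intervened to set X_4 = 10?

13

Intervening sets X_4 = 10 and removes its equation (X_4 = max(X_3, X_2) + 3).
X_5 = X_4 + 3  [with X_4=10]  = 13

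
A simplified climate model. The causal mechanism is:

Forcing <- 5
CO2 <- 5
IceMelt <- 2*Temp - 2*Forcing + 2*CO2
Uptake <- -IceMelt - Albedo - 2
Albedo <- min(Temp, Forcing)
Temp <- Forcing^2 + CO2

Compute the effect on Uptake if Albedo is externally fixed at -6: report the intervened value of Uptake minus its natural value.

11

The intervention breaks the incoming arrows to Albedo: Albedo <- min(Temp, Forcing) no longer applies, and Albedo = -6.
Temp = Forcing^2 + CO2  [with Forcing=5, CO2=5]  = 30
IceMelt = 2*Temp - 2*Forcing + 2*CO2  [with Temp=30, Forcing=5, CO2=5]  = 60
Uptake = -IceMelt - Albedo - 2  [with IceMelt=60, Albedo=-6]  = -56
Without intervention: Temp = Forcing^2 + CO2  [with Forcing=5, CO2=5]  = 30; IceMelt = 2*Temp - 2*Forcing + 2*CO2  [with Temp=30, Forcing=5, CO2=5]  = 60; Albedo = min(Temp, Forcing)  [with Temp=30, Forcing=5]  = 5; Uptake = -IceMelt - Albedo - 2  [with IceMelt=60, Albedo=5]  = -67.
Change = -56 − (-67) = 11.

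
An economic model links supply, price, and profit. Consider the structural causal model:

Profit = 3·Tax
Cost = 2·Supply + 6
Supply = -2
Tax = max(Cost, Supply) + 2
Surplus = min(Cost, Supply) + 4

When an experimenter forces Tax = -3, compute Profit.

The intervention breaks the incoming arrows to Tax: Tax = max(Cost, Supply) + 2 no longer applies, and Tax = -3.
Profit = 3·Tax  [with Tax=-3]  = -9

-9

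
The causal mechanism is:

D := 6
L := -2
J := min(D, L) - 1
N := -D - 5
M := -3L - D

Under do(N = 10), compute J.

Under do(N=10), the mechanism N := -D - 5 is discarded; N is fixed at 10.
Since J is not a descendant of the intervened variable, it is unaffected.
J = min(D, L) - 1  [with D=6, L=-2]  = -3

-3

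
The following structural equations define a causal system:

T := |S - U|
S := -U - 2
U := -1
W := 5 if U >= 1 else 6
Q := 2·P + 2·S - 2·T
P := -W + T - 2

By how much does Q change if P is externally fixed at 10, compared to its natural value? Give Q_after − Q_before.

36

The intervention breaks the incoming arrows to P: P := -W + T - 2 no longer applies, and P = 10.
S = -U - 2  [with U=-1]  = -1
T = |S - U|  [with S=-1, U=-1]  = 0
Q = 2·P + 2·S - 2·T  [with P=10, S=-1, T=0]  = 18
Without intervention: S = -U - 2  [with U=-1]  = -1; W = 5 if U >= 1 else 6  [with U=-1]  = 6; T = |S - U|  [with S=-1, U=-1]  = 0; P = -W + T - 2  [with W=6, T=0]  = -8; Q = 2·P + 2·S - 2·T  [with P=-8, S=-1, T=0]  = -18.
Change = 18 − (-18) = 36.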